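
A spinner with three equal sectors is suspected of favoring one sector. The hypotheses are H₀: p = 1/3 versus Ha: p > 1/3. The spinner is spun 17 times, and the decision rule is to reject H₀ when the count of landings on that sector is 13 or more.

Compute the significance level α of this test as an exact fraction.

The Type I error probability is α = P(S ≥ 13) computed under H₀, where S ~ Binomial(17, 1/3).
P(S ≥ 13) = Σ_{j=13}^{17} C(17,j)·(1/3)^j·(2/3)^{17-j} = 44099/129140163.

44099/129140163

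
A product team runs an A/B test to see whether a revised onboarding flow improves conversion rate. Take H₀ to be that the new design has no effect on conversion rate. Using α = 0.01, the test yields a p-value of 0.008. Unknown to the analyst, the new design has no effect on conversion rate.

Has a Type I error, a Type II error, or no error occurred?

Since p = 0.008 < α = 0.01, H₀ is rejected.
H₀ is true (actually the new design has no effect on conversion rate).
Rejecting a true H₀ is a Type I error.

Type I error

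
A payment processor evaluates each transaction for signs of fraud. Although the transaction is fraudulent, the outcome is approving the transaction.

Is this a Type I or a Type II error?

The null hypothesis here is that the transaction is legitimate.
'Approving the transaction' corresponds to failing to reject H₀.
H₀ was not rejected but H₀ is false — a Type II error (false negative).

Type II error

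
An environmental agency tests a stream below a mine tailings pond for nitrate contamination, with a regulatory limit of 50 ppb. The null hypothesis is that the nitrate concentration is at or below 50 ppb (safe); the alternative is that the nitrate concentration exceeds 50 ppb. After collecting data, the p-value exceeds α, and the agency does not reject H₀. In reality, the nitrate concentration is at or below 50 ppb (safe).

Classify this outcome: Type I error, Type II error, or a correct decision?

No error — this is a correct decision.

The test retained a true H₀ — the decision matches the true state.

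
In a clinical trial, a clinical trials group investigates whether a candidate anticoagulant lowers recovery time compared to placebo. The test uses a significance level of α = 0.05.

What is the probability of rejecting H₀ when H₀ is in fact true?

0.05

The significance level α is, by definition, the probability of a Type I error — P(reject H₀ | H₀ true).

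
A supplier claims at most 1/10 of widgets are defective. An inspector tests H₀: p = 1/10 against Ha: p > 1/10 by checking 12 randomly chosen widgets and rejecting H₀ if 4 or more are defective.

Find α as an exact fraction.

α = P(reject H₀ | H₀ true) = P(S ≥ 4 | p = 1/10), S ~ Binomial(12, 1/10).
Computing the lower-tail complement: 1 − 194872505967/200000000000 = 5127494033/200000000000.

5127494033/200000000000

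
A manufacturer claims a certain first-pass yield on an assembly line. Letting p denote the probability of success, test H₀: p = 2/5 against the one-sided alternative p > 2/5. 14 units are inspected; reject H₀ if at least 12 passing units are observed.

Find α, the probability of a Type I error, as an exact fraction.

The Type I error probability is α = P(Y ≥ 12) computed under H₀, where Y ~ Binomial(14, 2/5).
Summing C(14,j)(2/5)^j(3/5)^{14−j} for j = 12,…,14 gives 3715072/6103515625.

3715072/6103515625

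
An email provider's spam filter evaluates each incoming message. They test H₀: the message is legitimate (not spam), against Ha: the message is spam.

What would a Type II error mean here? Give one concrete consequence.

A Type II error is failing to reject H₀ when H₀ is false.
Here that means delivering the message to the inbox when actually the message is spam.

A Type II error would mean concluding that the message is legitimate (not spam) (or at least failing to establish that the message is spam) when in fact the message is spam. Consequence: spam reaches the user's inbox.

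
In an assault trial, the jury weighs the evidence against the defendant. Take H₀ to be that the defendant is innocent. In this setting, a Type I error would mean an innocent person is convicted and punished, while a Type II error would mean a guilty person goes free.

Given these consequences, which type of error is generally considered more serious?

Type I error

The Type I consequence (an innocent person is convicted and punished) is more severe than the Type II consequence (a guilty person goes free).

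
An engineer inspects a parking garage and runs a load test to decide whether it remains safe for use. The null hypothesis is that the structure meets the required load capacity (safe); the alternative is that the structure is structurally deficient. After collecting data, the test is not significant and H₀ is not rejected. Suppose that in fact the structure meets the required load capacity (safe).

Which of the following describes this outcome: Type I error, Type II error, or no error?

The test retained a true H₀ — the decision matches the true state.

Neither — the decision is correct.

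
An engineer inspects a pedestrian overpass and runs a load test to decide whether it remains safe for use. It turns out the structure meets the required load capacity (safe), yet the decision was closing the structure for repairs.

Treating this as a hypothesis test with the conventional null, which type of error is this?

Type I error

The null hypothesis here is that the structure meets the required load capacity (safe).
'Closing the structure for repairs' corresponds to rejecting H₀.
H₀ was rejected but H₀ is true — a Type I error (false positive).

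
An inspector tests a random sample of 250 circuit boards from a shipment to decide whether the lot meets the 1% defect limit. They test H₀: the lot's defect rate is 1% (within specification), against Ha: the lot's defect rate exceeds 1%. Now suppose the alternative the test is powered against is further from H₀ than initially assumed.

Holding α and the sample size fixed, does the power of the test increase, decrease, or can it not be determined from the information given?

It increases.

A larger true effect moves the Ha sampling distribution further from the H₀ critical value, making rejection more likely when Ha is true.
Since power = 1 − β and β decreases, power increases.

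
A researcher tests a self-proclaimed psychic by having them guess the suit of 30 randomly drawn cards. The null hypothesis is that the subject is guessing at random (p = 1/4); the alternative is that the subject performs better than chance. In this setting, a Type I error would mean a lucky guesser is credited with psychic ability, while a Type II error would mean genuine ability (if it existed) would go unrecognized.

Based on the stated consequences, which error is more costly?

The Type I consequence (a lucky guesser is credited with psychic ability) is more severe than the Type II consequence (genuine ability (if it existed) would go unrecognized).

Type I error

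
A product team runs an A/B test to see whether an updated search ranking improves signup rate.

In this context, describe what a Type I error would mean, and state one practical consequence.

A Type I error would mean concluding that the new design increases signup rate when in fact the new design has no effect on signup rate. Consequence: engineering effort is spent shipping a change that doesn't actually help.

With the conventional null hypothesis that the new design has no effect on signup rate:
A Type I error is rejecting H₀ when H₀ is true.
Here that means shipping the new feature to all users when actually the new design has no effect on signup rate.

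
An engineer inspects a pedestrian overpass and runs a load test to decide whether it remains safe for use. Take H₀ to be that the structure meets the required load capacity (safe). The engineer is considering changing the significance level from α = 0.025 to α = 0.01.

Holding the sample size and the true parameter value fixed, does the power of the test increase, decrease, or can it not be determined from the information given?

It decreases.

Lowering α raises the bar for rejection; under Ha, the test now fails to reject on outcomes it previously would have rejected.
Since power = 1 − β and β increases, power decreases.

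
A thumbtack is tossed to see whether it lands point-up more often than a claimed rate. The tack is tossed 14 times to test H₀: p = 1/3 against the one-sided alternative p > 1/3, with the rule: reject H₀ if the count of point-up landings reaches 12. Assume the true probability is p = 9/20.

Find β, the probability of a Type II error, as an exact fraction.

817437922121895041/819200000000000000

β = P(fail to reject H₀ | Ha true) = P(X ≤ 11 | p = 9/20), X ~ Binomial(14, 9/20).
Equivalently, β = 1 − P(X ≥ 12) = 817437922121895041/819200000000000000.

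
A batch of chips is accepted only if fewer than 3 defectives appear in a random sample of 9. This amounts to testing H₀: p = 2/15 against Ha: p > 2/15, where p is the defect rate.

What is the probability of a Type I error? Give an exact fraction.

4119920576/38443359375

The significance level is the probability, assuming p = 2/15, of seeing 3 or more defectives in 9 draws.
α = 1 − P(X ≤ 2) = 1 − 34323438799/38443359375 = 4119920576/38443359375.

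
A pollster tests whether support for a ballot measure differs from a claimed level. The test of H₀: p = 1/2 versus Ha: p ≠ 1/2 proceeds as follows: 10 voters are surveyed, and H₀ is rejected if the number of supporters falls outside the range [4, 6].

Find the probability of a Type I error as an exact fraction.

The significance level is the null-hypothesis probability of the rejection region {≤3} ∪ {≥7}.
Each tail has probability (1 + 10 + 45 + 120)/1024; doubling gives α = 352/1024 = 11/32.

11/32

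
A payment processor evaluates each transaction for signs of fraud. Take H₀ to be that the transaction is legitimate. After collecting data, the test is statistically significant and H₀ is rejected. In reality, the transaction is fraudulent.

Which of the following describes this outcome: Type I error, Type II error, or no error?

The test rejected a false H₀ — the decision matches the true state.

No error (correct decision).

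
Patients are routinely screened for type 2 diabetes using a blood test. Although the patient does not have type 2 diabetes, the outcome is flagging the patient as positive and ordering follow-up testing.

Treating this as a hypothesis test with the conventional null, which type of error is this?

The null hypothesis here is that the patient does not have type 2 diabetes.
'Flagging the patient as positive and ordering follow-up testing' corresponds to rejecting H₀.
H₀ was rejected but H₀ is true — a Type I error (false positive).

Type I error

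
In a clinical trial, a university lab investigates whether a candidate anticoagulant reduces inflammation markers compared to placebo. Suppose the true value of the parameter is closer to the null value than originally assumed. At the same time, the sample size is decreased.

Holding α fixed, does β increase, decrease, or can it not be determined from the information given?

A smaller true effect puts the Ha sampling distribution closer to H₀, so more of it falls in the non-rejection region. Reducing n widens both sampling distributions, so the test has less ability to distinguish Ha from H₀. Both changes push β in the same direction.

It increases.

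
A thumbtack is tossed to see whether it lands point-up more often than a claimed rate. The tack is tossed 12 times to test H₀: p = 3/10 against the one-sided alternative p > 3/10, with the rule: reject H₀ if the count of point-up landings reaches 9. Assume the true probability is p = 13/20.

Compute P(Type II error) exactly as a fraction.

535222111290433/819200000000000

β = P(fail to reject H₀ | Ha true) = P(X ≤ 8 | p = 13/20), X ~ Binomial(12, 13/20).
Adding the binomial probabilities P(X=0)+…+P(X=8) at p = 13/20 gives 535222111290433/819200000000000.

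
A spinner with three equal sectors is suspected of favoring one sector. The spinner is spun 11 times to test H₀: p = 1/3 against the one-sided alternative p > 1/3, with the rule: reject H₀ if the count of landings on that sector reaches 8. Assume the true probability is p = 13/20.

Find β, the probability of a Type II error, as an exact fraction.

2941183244209/5120000000000

Under the alternative p = 13/20, X ~ Binomial(11, 13/20); β is the probability the test does not reject, P(X < 8).
Adding the binomial probabilities P(X=0)+…+P(X=7) at p = 13/20 gives 2941183244209/5120000000000.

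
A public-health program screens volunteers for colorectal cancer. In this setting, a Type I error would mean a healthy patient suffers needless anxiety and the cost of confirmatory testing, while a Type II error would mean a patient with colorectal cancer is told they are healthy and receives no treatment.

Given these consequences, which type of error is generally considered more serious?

The Type II consequence (a patient with colorectal cancer is told they are healthy and receives no treatment) is more severe than the Type I consequence (a healthy patient suffers needless anxiety and the cost of confirmatory testing).

Type II error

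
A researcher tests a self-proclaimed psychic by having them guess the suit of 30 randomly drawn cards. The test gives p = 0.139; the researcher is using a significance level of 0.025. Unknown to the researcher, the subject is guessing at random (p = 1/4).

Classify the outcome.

The conventional null hypothesis is that the subject is guessing at random (p = 1/4).
Since p = 0.139 ≥ α = 0.025, H₀ is not rejected.
H₀ is true (actually the subject is guessing at random (p = 1/4)).
The decision matches the true state — no error.

No error (correct decision).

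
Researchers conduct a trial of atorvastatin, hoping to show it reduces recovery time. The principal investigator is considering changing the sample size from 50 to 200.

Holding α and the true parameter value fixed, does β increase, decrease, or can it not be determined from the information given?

It decreases.

Increasing n separates the H₀ and Ha sampling distributions, so under Ha fewer outcomes land in the acceptance region.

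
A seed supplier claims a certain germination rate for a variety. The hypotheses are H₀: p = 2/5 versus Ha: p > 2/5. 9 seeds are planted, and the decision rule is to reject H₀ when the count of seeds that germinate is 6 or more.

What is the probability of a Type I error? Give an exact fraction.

194048/1953125

α = P(reject H₀ | H₀ true) = P(S ≥ 6 | p = 2/5), with S ~ Binomial(9, 2/5).
Adding the binomial terms for j = 6 through 9 with p = 2/5 yields 194048/1953125.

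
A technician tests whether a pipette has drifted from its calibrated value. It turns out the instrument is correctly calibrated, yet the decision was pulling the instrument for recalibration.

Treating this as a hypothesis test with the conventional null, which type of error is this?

Type I error

The null hypothesis here is that the instrument is correctly calibrated.
'Pulling the instrument for recalibration' corresponds to rejecting H₀.
H₀ was rejected but H₀ is true — a Type I error (false positive).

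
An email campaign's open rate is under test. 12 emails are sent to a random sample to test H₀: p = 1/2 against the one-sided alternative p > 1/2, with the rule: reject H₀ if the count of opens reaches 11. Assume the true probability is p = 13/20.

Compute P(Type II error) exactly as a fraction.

A Type II error is failing to reject when Ha holds: with p = 13/20, β = P(S ≤ 10).
Summing C(12,j)·(13/20)^j·(7/20)^{12-j} for j = 0..10 gives 3922160441778411/4096000000000000.

3922160441778411/4096000000000000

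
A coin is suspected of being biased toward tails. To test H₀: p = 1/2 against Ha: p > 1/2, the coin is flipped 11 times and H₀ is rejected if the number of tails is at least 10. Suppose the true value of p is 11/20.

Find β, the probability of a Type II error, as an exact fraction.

A Type II error is failing to reject when Ha holds: with p = 11/20, β = P(K ≤ 9).
Summing C(11,j)·(11/20)^j·(9/20)^{11-j} for j = 0..9 gives 20194688329389/20480000000000.

20194688329389/20480000000000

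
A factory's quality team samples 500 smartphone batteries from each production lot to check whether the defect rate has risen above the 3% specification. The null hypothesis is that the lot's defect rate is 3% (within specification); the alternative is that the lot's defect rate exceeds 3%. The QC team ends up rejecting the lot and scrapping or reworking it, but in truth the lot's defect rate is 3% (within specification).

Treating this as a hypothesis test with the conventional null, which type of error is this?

Type I error

'Rejecting the lot and scrapping or reworking it' corresponds to rejecting H₀.
H₀ was rejected but H₀ is true — a Type I error (false positive).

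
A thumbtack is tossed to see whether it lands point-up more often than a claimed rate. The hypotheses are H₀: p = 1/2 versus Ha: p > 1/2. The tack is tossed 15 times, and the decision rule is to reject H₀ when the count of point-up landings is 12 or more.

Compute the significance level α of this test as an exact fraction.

The Type I error probability is α = P(Y ≥ 12) computed under H₀, where Y ~ Binomial(15, 1/2).
Summing the upper tail: (455 + 105 + 15 + 1) / 2^15 = 576/32768 = 9/512.

9/512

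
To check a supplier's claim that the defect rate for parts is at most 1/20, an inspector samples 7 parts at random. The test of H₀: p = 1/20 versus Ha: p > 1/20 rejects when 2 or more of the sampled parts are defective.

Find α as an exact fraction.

28403547/640000000

α = P(reject H₀ | H₀ true) = P(S ≥ 2 | p = 1/20), S ~ Binomial(7, 1/20).
α = 1 − P(S ≤ 1) = 1 − 611596453/640000000 = 28403547/640000000.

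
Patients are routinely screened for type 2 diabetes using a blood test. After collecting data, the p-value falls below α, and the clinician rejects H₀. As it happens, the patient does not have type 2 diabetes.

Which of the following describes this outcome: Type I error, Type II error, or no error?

Type I error

The conventional null hypothesis here is that the patient does not have type 2 diabetes.
H₀ was rejected, but H₀ is actually true.
Rejecting a true null hypothesis is a Type I error (false positive).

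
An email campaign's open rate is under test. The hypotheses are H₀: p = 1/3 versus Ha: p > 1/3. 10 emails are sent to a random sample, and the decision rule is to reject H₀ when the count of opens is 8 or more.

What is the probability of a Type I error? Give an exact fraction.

α = P(reject H₀ | H₀ true) = P(K ≥ 8 | p = 1/3), with K ~ Binomial(10, 1/3).
Summing C(10,j)(1/3)^j(2/3)^{10−j} for j = 8,…,10 gives 67/19683.

67/19683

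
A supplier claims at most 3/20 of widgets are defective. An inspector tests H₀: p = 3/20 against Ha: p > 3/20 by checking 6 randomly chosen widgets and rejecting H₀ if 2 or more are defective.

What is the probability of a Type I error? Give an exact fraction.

Under H₀, S ~ Binomial(6, 3/20); the Type I error rate is P(S ≥ 2).
α = 1 − P(S ≤ 1) = 1 − 9938999/12800000 = 2861001/12800000.

2861001/12800000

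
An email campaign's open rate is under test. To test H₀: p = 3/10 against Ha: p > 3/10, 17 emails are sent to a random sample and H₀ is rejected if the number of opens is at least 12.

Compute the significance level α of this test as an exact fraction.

Under H₀, K ~ Binomial(17, 3/10), and α = P(K ≥ 12).
Adding the binomial terms for j = 12 through 17 with p = 3/10 yields 32798897961633/50000000000000000.

32798897961633/50000000000000000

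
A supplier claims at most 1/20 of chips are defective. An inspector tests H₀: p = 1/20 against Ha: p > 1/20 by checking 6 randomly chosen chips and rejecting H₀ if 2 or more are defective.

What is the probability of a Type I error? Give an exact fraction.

α = P(reject H₀ | H₀ true) = P(Y ≥ 2 | p = 1/20), Y ~ Binomial(6, 1/20).
α = 1 − P(Y ≤ 1) = 1 − 2476099/2560000 = 83901/2560000.

83901/2560000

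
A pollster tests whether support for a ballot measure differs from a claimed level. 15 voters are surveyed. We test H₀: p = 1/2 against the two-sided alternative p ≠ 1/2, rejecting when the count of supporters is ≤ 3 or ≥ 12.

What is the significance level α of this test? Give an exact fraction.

The significance level is the null-hypothesis probability of the rejection region {≤3} ∪ {≥12}.
By symmetry, α = 2·P(K ≤ 3) = 2·(1 + 15 + 105 + 455)/32768 = 1152/32768 = 9/256.

9/256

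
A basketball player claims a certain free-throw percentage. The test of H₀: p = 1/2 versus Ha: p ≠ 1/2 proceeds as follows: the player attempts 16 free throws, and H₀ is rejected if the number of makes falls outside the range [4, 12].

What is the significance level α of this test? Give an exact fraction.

697/32768

The significance level is the null-hypothesis probability of the rejection region {≤3} ∪ {≥13}.
Each tail has probability (1 + 16 + 120 + 560)/65536; doubling gives α = 1394/65536 = 697/32768.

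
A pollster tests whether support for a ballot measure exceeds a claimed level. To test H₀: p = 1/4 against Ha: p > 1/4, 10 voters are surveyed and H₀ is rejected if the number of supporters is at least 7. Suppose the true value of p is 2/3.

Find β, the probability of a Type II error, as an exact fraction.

8675/19683

β = P(fail to reject H₀ | Ha true) = P(X ≤ 6 | p = 2/3), X ~ Binomial(10, 2/3).
Adding the binomial probabilities P(X=0)+…+P(X=6) at p = 2/3 gives 8675/19683.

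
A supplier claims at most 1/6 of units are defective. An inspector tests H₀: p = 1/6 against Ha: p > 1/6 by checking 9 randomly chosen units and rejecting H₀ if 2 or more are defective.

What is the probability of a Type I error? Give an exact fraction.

2304473/5038848

The significance level is the probability, assuming p = 1/6, of seeing 2 or more defectives in 9 draws.
α = 1 − P(Y ≤ 1) = 1 − 2734375/5038848 = 2304473/5038848.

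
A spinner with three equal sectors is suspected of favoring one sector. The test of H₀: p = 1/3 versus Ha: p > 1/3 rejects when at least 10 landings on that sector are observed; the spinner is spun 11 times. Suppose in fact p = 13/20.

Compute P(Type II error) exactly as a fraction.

A Type II error is failing to reject when Ha holds: with p = 13/20, β = P(S ≤ 9).
Equivalently, β = 1 − P(S ≥ 10) = 19239273573359/20480000000000.

19239273573359/20480000000000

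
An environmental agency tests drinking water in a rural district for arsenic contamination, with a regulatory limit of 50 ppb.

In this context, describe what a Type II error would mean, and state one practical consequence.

With the conventional null hypothesis that the arsenic concentration is at or below 50 ppb (safe):
A Type II error is failing to reject H₀ when H₀ is false.
Here that means certifying the site as safe when actually the arsenic concentration exceeds 50 ppb.

A Type II error would mean concluding that the arsenic concentration is at or below 50 ppb (safe) (or at least failing to establish that the arsenic concentration exceeds 50 ppb) when in fact the arsenic concentration exceeds 50 ppb. Consequence: a site with unsafe arsenic levels is certified clean, and people continue to be exposed.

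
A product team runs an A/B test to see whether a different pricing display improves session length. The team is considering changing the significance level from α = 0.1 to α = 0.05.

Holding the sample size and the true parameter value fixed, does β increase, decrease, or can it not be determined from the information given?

It increases.

Lowering α raises the bar for rejection; under Ha, the test now fails to reject on outcomes it previously would have rejected.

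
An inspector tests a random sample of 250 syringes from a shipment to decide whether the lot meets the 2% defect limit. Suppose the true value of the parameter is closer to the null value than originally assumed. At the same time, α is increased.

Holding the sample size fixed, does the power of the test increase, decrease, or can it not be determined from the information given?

The first change alone would make β increase; the second alone would make β decrease. Which effect dominates depends on the magnitudes, which are not given.
Since power = 1 − β, the effect on power is likewise indeterminate.

Cannot be determined from the information given.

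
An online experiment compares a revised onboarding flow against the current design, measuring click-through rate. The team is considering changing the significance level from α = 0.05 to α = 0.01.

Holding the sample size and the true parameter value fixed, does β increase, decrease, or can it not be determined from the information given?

Lowering α raises the bar for rejection; under Ha, the test now fails to reject on outcomes it previously would have rejected.

It increases.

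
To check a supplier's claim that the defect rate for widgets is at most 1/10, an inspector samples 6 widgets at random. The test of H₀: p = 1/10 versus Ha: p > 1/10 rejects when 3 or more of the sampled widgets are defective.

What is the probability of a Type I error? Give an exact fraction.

317/20000

The significance level is the probability, assuming p = 1/10, of seeing 3 or more defectives in 6 draws.
Computing the lower-tail complement: 1 − 19683/20000 = 317/20000.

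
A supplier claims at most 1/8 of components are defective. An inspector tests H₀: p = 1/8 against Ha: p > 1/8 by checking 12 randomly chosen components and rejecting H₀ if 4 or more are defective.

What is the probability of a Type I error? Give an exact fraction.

Under H₀, X ~ Binomial(12, 1/8); the Type I error rate is P(X ≥ 4).
Via the complement, α = 1 − Σ_{j=0}^{3} C(12,j)(1/8)^j(7/8)^{12-j} = 3629108645/68719476736.

3629108645/68719476736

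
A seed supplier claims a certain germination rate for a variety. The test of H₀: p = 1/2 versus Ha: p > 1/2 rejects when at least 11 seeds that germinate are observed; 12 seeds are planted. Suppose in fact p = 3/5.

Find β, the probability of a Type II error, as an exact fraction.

β = P(fail to reject H₀ | Ha true) = P(Y ≤ 10 | p = 3/5), Y ~ Binomial(12, 3/5).
Equivalently, β = 1 − P(Y ≥ 11) = 239357656/244140625.

239357656/244140625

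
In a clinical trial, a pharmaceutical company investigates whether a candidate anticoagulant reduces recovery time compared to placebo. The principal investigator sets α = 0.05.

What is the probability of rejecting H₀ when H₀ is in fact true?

0.05

The significance level α is, by definition, the probability of a Type I error — P(reject H₀ | H₀ true).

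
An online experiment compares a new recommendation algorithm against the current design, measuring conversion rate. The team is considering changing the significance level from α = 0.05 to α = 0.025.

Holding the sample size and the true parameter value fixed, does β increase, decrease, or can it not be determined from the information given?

Lowering α raises the bar for rejection; under Ha, the test now fails to reject on outcomes it previously would have rejected.

It increases.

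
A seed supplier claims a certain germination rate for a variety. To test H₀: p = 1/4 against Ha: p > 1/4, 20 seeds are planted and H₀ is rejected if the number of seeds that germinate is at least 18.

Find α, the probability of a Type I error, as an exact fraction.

1771/1099511627776

α = P(reject H₀ | H₀ true) = P(Y ≥ 18 | p = 1/4), with Y ~ Binomial(20, 1/4).
P(Y ≥ 18) = Σ_{j=18}^{20} C(20,j)·(1/4)^j·(3/4)^{20-j} = 1771/1099511627776.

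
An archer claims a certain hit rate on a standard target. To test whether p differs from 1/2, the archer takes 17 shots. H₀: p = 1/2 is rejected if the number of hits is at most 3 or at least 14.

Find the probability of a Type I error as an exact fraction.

The significance level is the null-hypothesis probability of the rejection region {≤3} ∪ {≥14}.
Each tail has probability (1 + 17 + 136 + 680)/131072; doubling gives α = 1668/131072 = 417/32768.

417/32768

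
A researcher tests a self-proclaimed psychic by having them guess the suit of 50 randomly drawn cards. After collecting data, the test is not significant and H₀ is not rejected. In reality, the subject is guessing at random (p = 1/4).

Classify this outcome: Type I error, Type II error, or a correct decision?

The conventional null hypothesis here is that the subject is guessing at random (p = 1/4).
The test retained a true H₀ — the decision matches the true state.

No error (correct decision).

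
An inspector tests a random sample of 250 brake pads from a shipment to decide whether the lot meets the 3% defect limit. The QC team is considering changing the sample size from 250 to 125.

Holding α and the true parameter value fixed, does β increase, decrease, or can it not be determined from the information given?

With less data the test statistic is noisier; under Ha, more outcomes land inside the acceptance region.

It increases.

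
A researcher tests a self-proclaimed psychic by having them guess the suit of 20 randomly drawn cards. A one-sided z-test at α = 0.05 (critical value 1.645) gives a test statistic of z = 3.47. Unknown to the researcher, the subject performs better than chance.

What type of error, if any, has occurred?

The conventional null hypothesis is that the subject is guessing at random (p = 1/4).
Since z = 3.47 > z* = 1.645, H₀ is rejected.
H₀ is false (actually the subject performs better than chance).
The decision matches the true state — no error.

No error — this is a correct decision.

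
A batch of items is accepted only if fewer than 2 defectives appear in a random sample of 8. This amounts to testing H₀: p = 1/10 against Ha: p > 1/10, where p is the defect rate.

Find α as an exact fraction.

18689527/100000000

Under H₀, Y ~ Binomial(8, 1/10); the Type I error rate is P(Y ≥ 2).
α = 1 − P(Y ≤ 1) = 1 − 81310473/100000000 = 18689527/100000000.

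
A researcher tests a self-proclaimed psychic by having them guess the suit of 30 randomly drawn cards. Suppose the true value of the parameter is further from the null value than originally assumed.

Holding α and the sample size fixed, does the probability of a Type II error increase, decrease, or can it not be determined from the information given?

A bigger departure from H₀ is easier for the test to detect, so it fails to reject less often.

It decreases.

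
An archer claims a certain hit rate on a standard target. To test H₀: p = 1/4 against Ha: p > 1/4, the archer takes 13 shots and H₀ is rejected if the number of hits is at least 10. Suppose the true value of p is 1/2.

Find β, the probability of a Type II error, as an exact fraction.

Under the alternative p = 1/2, K ~ Binomial(13, 1/2); β is the probability the test does not reject, P(K < 10).
Summing C(13,j)·(1/2)^j·(1/2)^{13-j} for j = 0..9 gives 3907/4096.

3907/4096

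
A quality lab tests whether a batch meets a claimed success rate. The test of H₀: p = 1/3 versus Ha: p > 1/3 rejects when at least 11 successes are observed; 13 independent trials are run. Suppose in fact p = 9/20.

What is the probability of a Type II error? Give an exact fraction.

A Type II error is failing to reject when Ha holds: with p = 9/20, β = P(Y ≤ 10).
Adding the binomial probabilities P(Y=0)+…+P(Y=10) at p = 9/20 gives 40790448134932573/40960000000000000.

40790448134932573/40960000000000000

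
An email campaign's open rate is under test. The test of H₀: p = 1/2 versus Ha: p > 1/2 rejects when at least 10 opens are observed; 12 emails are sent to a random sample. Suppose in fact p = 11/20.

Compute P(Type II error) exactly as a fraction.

784677287856069/819200000000000

Under the alternative p = 11/20, S ~ Binomial(12, 11/20); β is the probability the test does not reject, P(S < 10).
Summing C(12,j)·(11/20)^j·(9/20)^{12-j} for j = 0..9 gives 784677287856069/819200000000000.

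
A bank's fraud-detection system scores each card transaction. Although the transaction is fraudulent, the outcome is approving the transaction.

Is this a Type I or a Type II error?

Type II error

The null hypothesis here is that the transaction is legitimate.
'Approving the transaction' corresponds to failing to reject H₀.
H₀ was not rejected but H₀ is false — a Type II error (false negative).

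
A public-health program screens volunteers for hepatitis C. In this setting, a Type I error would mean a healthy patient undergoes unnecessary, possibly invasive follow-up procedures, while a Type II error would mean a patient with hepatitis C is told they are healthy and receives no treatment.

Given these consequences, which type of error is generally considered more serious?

Type II error

The Type II consequence (a patient with hepatitis C is told they are healthy and receives no treatment) is more severe than the Type I consequence (a healthy patient undergoes unnecessary, possibly invasive follow-up procedures).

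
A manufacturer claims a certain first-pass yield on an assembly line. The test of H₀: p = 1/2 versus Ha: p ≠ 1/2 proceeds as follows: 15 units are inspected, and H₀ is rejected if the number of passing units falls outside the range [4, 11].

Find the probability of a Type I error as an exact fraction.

Under H₀, S ~ Binomial(15, 1/2); α is the probability of landing in either tail, P(S ≤ 3) + P(S ≥ 12).
Each tail has probability (1 + 15 + 105 + 455)/32768; doubling gives α = 1152/32768 = 9/256.

9/256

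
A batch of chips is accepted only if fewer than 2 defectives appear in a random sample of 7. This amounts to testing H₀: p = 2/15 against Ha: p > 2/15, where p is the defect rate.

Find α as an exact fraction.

1501316/6328125

α = P(reject H₀ | H₀ true) = P(S ≥ 2 | p = 2/15), S ~ Binomial(7, 2/15).
α = 1 − P(S ≤ 1) = 1 − 4826809/6328125 = 1501316/6328125.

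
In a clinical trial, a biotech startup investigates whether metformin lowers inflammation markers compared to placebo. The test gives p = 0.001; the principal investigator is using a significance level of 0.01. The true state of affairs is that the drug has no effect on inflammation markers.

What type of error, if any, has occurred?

Type I error

The conventional null hypothesis is that the drug has no effect on inflammation markers.
Since p = 0.001 < α = 0.01, H₀ is rejected.
H₀ is true (actually the drug has no effect on inflammation markers).
Rejecting a true H₀ is a Type I error.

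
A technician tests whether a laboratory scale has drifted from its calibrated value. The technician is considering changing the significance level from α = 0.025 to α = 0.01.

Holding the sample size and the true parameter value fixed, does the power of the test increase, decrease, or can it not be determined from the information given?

It decreases.

A smaller α moves the rejection region further into the tail. With the alternative true, more outcomes now fall outside the rejection region, so failing to reject becomes more likely.
Since power = 1 − β and β increases, power decreases.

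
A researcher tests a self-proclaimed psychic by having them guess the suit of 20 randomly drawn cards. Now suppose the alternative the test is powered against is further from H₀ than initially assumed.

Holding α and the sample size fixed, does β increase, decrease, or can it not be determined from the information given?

It decreases.

A bigger departure from H₀ is easier for the test to detect, so it fails to reject less often.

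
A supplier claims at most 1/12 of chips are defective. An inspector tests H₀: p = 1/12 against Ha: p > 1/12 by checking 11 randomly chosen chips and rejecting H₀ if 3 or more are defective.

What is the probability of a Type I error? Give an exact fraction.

α = P(reject H₀ | H₀ true) = P(X ≥ 3 | p = 1/12), X ~ Binomial(11, 1/12).
α = 1 − P(X ≤ 2) = 1 − 25937424601/27518828544 = 1581403943/27518828544.

1581403943/27518828544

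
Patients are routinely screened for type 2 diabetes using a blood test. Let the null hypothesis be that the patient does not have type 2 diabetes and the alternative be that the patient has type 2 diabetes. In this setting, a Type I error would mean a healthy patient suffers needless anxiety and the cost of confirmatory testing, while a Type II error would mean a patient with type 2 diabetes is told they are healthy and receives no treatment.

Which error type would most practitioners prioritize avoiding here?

The Type II consequence (a patient with type 2 diabetes is told they are healthy and receives no treatment) is more severe than the Type I consequence (a healthy patient suffers needless anxiety and the cost of confirmatory testing).

Type II error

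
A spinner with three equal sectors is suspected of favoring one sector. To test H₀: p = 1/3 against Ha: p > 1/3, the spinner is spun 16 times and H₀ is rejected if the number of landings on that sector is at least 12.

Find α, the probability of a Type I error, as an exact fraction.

α = P(reject H₀ | H₀ true) = P(K ≥ 12 | p = 1/3), with K ~ Binomial(16, 1/3).
Summing C(16,j)(1/3)^j(2/3)^{16−j} for j = 12,…,16 gives 11371/14348907.

11371/14348907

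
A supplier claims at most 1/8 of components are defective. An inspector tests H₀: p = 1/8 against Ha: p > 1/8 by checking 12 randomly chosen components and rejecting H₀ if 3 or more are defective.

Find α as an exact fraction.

Under H₀, X ~ Binomial(12, 1/8); the Type I error rate is P(X ≥ 3).
Computing the lower-tail complement: 1 − 56212574551/68719476736 = 12506902185/68719476736.

12506902185/68719476736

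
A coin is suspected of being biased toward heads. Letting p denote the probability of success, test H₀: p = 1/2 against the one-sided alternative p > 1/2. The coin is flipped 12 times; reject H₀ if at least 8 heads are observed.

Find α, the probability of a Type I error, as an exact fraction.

397/2048

Under H₀, X ~ Binomial(12, 1/2), and α = P(X ≥ 8).
Summing the upper tail: (495 + 220 + 66 + 12 + 1) / 2^12 = 794/4096 = 397/2048.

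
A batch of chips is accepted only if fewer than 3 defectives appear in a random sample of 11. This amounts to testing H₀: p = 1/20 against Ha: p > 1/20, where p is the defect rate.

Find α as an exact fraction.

Under H₀, X ~ Binomial(11, 1/20); the Type I error rate is P(X ≥ 3).
Computing the lower-tail complement: 1 − 322687697779/327680000000 = 4992302221/327680000000.

4992302221/327680000000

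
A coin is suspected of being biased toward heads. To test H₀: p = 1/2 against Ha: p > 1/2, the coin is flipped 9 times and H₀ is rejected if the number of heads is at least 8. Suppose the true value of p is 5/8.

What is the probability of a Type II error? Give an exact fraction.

A Type II error is failing to reject when Ha holds: with p = 5/8, β = P(Y ≤ 7).
Adding the binomial probabilities P(Y=0)+…+P(Y=7) at p = 5/8 gives 3803679/4194304.

3803679/4194304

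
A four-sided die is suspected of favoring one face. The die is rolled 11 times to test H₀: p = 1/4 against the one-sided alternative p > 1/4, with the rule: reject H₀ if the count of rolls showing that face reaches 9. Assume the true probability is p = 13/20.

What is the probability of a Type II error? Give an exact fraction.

32762721984671/40960000000000

A Type II error is failing to reject when Ha holds: with p = 13/20, β = P(Y ≤ 8).
Equivalently, β = 1 − P(Y ≥ 9) = 32762721984671/40960000000000.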